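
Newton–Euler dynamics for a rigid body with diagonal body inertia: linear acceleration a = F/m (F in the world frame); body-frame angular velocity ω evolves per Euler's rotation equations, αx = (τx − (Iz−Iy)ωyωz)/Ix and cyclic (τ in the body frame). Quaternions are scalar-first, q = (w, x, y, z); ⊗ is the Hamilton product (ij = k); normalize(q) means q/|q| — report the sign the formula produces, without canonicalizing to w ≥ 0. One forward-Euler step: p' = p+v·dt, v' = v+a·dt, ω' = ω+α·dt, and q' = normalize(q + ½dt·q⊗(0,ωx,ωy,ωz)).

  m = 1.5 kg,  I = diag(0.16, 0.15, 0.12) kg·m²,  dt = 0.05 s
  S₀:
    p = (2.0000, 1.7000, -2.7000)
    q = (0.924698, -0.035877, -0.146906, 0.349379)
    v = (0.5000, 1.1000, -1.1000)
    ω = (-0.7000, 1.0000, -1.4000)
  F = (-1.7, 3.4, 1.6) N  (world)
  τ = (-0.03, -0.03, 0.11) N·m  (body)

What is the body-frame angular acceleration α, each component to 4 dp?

ω×(Iω) gyroscopic = (0.0420, 0.0392, 0.0070)
angular accel α = (-0.4500, -0.4613, 0.8583)

α = (-0.4500, -0.4613, 0.8583)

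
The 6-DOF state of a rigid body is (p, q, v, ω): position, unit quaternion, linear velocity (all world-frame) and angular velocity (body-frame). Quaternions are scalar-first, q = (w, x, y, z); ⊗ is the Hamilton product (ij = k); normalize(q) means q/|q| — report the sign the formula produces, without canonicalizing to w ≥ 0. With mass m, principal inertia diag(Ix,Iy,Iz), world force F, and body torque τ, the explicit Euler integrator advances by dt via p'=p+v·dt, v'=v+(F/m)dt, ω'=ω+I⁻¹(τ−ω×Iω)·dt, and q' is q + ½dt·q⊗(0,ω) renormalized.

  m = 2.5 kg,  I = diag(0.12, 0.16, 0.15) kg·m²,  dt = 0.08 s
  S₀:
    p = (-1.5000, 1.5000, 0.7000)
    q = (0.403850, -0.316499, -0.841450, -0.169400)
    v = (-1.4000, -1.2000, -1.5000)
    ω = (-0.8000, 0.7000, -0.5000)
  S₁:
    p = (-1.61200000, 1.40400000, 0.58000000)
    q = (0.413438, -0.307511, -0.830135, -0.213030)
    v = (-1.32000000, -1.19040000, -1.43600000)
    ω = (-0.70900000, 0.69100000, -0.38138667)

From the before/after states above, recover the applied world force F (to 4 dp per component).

v₁ − v₀ = (0.08000000, 0.00960000, 0.06400000)
applied force F = (2.5000, 0.3000, 2.0000)

F = (2.5000, 0.3000, 2.0000)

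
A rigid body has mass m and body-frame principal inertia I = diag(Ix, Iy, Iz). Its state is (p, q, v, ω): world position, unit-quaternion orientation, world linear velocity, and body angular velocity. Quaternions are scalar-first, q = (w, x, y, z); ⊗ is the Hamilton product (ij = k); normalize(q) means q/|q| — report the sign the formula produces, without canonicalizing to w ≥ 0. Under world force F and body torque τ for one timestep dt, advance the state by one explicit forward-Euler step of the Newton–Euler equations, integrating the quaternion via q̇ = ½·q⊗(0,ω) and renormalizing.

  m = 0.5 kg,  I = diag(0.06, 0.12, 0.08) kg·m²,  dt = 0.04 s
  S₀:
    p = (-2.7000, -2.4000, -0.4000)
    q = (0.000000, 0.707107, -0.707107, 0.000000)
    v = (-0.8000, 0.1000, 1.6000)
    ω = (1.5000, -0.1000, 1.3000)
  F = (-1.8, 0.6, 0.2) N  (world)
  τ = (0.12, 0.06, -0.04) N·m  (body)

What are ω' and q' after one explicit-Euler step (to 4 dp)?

ω×(Iω) gyroscopic = (0.0052, -0.0390, -0.0090)
α = I⁻¹(τ − ω×Iω) = (1.9133, 0.8250, -0.3875)
ω' = ω + α·dt = (1.5765, -0.0670, 1.2845)
2q̇ = q⊗(0,ω) = (-1.1313712, -0.9192391, -0.9192391, 0.9899498)
q' = normalize(q + ½dt·q⊗(0,ω)) = (-0.0226, 0.6882, -0.7249, 0.0198)

ω' = (1.5765, -0.0670, 1.2845)
q' = (-0.0226, 0.6882, -0.7249, 0.0198)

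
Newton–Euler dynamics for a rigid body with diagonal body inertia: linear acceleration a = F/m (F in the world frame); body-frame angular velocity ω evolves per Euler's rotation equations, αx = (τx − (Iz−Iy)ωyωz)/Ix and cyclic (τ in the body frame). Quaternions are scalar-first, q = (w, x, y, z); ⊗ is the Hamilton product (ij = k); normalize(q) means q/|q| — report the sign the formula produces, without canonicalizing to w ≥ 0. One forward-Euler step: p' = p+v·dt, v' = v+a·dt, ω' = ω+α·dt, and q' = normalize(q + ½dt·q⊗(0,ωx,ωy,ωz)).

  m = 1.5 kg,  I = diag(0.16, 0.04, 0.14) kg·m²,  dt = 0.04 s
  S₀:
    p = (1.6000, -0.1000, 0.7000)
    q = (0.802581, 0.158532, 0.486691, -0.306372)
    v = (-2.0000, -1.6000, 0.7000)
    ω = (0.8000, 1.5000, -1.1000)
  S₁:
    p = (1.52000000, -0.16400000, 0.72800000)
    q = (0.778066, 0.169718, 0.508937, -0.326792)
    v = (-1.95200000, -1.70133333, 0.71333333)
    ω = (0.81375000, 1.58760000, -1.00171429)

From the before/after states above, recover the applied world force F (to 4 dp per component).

F = (1.8000, -3.8000, 0.5000)

velocity change Δv = (0.04800000, -0.10133333, 0.01333333)
applied force F = (1.8000, -3.8000, 0.5000)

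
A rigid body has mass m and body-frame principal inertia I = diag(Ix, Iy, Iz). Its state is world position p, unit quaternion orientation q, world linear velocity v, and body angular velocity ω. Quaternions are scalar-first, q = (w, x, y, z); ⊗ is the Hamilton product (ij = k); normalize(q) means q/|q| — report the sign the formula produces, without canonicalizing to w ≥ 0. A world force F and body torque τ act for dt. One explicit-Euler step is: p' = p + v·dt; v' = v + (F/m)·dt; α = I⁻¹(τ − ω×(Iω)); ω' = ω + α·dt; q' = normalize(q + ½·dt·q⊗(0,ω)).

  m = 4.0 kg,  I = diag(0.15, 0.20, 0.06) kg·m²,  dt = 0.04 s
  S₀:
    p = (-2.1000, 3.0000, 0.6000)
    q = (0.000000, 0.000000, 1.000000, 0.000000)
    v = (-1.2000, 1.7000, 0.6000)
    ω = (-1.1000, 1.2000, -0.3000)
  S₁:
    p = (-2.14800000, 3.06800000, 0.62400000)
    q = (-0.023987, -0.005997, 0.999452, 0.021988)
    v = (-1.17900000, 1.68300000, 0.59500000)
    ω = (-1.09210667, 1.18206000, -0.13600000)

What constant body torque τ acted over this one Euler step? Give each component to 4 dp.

ω₁ − ω₀ = (0.00789333, -0.01794000, 0.16400000)
I·α + gyro = (0.0800, -0.0600, 0.1800)

τ = (0.0800, -0.0600, 0.1800)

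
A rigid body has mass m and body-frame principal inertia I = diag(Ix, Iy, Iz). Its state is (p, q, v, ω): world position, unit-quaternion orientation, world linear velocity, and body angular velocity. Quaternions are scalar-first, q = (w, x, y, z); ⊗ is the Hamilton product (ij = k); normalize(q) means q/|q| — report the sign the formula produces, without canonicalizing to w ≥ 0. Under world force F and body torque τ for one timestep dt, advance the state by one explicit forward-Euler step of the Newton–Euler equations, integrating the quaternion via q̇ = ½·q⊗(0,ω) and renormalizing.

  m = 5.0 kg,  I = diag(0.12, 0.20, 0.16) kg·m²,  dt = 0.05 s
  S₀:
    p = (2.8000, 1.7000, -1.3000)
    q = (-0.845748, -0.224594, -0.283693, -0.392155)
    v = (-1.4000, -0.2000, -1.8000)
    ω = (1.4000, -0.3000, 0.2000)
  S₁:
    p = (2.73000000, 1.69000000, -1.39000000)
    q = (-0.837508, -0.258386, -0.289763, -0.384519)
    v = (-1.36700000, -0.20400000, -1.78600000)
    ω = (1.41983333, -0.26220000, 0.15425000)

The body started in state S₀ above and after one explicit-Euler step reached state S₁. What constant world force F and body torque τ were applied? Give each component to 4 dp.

rate change Δω = (0.01983333, 0.03780000, -0.04575000)
gyro term ω₀×Iω₀ = (0.0024, -0.0112, -0.0336)
applied torque τ = (0.0500, 0.1400, -0.1800)
Δv = v₁−v₀ = (0.03300000, -0.00400000, 0.01400000)
applied force F = (3.3000, -0.4000, 1.4000)

F = (3.3000, -0.4000, 1.4000)
τ = (0.0500, 0.1400, -0.1800)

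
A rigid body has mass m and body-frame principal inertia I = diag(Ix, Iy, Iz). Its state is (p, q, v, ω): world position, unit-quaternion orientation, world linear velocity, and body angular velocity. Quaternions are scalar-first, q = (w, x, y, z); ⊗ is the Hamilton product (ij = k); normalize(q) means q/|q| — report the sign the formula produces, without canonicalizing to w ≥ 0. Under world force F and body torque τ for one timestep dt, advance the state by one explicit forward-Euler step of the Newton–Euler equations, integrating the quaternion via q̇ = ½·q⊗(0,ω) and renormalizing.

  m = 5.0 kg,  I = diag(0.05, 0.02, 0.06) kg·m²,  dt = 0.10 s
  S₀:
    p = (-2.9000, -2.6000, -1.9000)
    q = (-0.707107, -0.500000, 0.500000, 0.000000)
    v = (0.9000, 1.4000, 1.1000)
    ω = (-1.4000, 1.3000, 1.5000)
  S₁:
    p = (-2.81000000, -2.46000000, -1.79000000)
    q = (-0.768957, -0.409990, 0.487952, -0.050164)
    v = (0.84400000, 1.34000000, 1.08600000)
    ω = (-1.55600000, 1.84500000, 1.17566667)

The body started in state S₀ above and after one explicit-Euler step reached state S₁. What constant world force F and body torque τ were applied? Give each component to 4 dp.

v₁ − v₀ = (-0.05600000, -0.06000000, -0.01400000)
m·(v₁−v₀)/dt = (-2.8000, -3.0000, -0.7000)
Δω = ω₁−ω₀ = (-0.15600000, 0.54500000, -0.32433333)
I·α + gyro = (0.0000, 0.1300, -0.1400)

F = (-2.8000, -3.0000, -0.7000)
τ = (0.0000, 0.1300, -0.1400)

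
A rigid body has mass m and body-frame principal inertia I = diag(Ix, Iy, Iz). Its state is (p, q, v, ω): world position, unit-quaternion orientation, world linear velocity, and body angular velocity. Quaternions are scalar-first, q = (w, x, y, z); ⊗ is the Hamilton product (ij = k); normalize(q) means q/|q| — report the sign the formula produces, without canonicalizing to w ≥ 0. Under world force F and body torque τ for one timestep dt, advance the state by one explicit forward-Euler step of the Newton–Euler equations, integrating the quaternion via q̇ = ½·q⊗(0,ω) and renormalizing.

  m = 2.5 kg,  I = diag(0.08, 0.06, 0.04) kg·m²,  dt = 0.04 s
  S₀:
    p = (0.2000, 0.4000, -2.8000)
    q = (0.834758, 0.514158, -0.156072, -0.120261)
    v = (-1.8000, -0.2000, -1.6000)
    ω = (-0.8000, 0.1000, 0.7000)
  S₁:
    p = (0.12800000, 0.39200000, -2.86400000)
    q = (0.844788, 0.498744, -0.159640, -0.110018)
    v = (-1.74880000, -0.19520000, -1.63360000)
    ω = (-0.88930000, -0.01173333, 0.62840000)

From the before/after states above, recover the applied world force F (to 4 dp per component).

v₁ − v₀ = (0.05120000, 0.00480000, -0.03360000)
F = m·Δv/dt = (3.2000, 0.3000, -2.1000)

F = (3.2000, 0.3000, -2.1000)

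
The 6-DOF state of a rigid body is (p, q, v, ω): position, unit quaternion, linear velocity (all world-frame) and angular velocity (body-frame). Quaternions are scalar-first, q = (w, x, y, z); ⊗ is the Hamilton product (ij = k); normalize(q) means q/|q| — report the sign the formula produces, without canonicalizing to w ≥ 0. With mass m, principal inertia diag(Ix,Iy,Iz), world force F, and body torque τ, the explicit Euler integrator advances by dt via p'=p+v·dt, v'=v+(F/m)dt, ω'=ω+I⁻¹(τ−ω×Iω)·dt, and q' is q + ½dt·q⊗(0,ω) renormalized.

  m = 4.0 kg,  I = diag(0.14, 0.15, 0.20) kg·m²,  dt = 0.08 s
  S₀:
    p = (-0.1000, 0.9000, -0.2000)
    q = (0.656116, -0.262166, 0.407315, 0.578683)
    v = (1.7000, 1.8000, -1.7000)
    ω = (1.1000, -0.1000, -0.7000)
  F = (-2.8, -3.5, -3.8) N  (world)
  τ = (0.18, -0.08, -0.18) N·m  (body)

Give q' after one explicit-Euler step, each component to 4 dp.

2q̇ = q⊗(0,ω) = (0.7341922, 0.4944754, 0.3874235, -0.8811111)
q + ½dt·q⊗(0,ω), renormalized = (0.6845, -0.2421, 0.4222, 0.5427)

q' = (0.6845, -0.2421, 0.4222, 0.5427)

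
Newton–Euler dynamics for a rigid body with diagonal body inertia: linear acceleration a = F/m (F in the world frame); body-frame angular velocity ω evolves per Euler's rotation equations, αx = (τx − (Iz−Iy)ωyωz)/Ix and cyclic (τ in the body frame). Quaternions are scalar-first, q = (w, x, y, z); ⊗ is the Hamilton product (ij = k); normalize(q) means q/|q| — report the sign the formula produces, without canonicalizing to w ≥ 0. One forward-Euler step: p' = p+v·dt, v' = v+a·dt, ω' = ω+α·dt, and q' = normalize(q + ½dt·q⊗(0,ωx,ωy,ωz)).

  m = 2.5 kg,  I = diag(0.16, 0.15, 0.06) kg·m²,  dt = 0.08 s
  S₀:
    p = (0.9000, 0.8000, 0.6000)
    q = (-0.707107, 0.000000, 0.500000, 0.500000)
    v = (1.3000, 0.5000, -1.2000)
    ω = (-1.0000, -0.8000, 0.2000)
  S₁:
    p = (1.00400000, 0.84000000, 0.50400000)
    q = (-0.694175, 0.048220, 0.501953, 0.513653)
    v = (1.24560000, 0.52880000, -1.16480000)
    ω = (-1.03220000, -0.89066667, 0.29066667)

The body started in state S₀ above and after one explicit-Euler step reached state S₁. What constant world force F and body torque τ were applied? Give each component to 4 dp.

F = (-1.7000, 0.9000, 1.1000)
τ = (-0.0500, -0.1900, 0.0600)

ω₁ − ω₀ = (-0.03220000, -0.09066667, 0.09066667)
gyro term ω₀×Iω₀ = (0.0144, -0.0200, -0.0080)
τ = I·(Δω/dt) + ω₀×(Iω₀) = (-0.0500, -0.1900, 0.0600)
v₁ − v₀ = (-0.05440000, 0.02880000, 0.03520000)
applied force F = (-1.7000, 0.9000, 1.1000)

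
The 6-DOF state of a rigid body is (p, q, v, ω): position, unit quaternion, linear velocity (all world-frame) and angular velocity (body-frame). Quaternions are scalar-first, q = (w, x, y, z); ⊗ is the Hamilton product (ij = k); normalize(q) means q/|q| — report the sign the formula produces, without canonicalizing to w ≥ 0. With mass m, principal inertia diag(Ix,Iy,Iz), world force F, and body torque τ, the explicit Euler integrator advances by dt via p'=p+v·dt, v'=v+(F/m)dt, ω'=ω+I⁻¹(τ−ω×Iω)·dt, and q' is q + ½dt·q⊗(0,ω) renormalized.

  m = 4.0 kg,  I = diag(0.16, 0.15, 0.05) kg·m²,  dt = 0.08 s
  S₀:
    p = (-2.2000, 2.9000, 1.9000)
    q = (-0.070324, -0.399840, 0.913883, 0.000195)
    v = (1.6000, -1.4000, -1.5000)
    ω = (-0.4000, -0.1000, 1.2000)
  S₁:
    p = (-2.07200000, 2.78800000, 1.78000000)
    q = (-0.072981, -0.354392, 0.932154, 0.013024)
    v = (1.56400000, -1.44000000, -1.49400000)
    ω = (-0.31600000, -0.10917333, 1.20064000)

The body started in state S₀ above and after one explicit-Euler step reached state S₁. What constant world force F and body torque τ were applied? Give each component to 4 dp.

F = (-1.8000, -2.0000, 0.3000)
τ = (0.1800, -0.0700, 0.0000)

Δv = v₁−v₀ = (-0.03600000, -0.04000000, 0.00600000)
F = m·Δv/dt = (-1.8000, -2.0000, 0.3000)
Δω = ω₁−ω₀ = (0.08400000, -0.00917333, 0.00064000)
applied torque τ = (0.1800, -0.0700, 0.0000)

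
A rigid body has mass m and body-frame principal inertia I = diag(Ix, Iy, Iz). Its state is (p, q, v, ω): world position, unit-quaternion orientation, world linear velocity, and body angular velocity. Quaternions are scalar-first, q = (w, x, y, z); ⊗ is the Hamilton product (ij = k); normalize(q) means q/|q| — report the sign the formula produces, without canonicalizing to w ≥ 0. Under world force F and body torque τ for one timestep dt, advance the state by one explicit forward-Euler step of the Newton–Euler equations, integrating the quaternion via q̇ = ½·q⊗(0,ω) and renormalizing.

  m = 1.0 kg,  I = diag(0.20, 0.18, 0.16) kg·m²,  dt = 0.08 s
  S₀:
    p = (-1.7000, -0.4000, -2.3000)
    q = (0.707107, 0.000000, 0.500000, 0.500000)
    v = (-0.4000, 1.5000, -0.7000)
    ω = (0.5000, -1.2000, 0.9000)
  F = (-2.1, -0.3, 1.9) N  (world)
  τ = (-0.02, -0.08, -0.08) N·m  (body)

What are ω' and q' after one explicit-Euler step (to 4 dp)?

ω' = (0.4834, -1.2436, 0.8540)
q' = (0.7117, 0.0560, 0.4751, 0.5144)

(τ − ω×Iω)/I = (-0.2080, -0.5444, -0.5750)
new body rate ω' = (0.4834, -1.2436, 0.8540)
q⊗(0,ω) = (0.1500000, 1.4035535, -0.5985284, 0.3863963)
q + ½dt·q⊗(0,ω), renormalized = (0.7117, 0.0560, 0.4751, 0.5144)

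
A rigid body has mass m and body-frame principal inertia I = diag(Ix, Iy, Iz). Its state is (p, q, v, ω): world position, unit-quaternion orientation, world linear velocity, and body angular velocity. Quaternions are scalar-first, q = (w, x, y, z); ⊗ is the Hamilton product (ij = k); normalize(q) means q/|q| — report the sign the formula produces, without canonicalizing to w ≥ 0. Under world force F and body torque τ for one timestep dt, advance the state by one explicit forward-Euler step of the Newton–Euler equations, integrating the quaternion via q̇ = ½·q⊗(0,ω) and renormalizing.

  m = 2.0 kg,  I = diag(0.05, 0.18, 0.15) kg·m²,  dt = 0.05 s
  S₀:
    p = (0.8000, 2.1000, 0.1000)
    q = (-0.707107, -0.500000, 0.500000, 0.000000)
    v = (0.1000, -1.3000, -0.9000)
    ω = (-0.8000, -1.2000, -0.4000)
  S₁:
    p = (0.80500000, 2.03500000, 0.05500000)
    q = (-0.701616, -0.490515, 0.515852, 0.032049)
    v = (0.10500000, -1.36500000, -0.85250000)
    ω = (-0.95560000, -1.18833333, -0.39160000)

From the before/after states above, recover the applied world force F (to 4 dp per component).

velocity change Δv = (0.00500000, -0.06500000, 0.04750000)
m·(v₁−v₀)/dt = (0.2000, -2.6000, 1.9000)

F = (0.2000, -2.6000, 1.9000)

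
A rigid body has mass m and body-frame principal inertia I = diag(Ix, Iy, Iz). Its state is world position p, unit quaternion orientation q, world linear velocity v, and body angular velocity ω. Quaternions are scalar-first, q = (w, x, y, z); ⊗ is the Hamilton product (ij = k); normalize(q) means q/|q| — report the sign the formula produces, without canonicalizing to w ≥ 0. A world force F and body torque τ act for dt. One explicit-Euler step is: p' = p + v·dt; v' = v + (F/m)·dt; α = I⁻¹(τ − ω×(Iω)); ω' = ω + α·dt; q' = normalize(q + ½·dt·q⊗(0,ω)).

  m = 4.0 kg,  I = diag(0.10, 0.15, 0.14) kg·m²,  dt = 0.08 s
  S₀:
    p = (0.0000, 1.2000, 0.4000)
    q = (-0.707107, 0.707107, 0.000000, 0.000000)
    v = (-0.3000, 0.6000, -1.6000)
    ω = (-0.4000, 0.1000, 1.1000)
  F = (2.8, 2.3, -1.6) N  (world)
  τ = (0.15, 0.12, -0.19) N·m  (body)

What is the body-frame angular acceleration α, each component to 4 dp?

α = (1.5110, 0.6827, -1.3429)

gyro term ω×Iω = (-0.0011, 0.0176, -0.0020)
α = I⁻¹(τ − ω×Iω) = (1.5110, 0.6827, -1.3429)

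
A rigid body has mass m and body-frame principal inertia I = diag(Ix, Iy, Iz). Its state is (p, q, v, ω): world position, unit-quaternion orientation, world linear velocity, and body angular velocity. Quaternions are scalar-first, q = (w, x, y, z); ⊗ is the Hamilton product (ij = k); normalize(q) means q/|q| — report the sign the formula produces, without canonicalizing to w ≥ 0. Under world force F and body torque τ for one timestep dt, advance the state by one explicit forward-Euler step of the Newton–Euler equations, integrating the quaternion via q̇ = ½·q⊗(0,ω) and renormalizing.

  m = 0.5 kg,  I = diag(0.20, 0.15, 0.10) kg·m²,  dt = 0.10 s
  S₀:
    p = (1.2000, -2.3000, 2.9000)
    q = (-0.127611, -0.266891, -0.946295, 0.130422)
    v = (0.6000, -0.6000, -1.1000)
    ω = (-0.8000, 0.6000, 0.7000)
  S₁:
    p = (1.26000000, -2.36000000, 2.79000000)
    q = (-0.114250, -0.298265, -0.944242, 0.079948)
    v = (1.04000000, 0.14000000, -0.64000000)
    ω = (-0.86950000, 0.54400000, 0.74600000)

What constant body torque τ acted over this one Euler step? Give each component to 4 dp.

rate change Δω = (-0.06950000, -0.05600000, 0.04600000)
applied torque τ = (-0.1600, -0.1400, 0.0700)

τ = (-0.1600, -0.1400, 0.0700)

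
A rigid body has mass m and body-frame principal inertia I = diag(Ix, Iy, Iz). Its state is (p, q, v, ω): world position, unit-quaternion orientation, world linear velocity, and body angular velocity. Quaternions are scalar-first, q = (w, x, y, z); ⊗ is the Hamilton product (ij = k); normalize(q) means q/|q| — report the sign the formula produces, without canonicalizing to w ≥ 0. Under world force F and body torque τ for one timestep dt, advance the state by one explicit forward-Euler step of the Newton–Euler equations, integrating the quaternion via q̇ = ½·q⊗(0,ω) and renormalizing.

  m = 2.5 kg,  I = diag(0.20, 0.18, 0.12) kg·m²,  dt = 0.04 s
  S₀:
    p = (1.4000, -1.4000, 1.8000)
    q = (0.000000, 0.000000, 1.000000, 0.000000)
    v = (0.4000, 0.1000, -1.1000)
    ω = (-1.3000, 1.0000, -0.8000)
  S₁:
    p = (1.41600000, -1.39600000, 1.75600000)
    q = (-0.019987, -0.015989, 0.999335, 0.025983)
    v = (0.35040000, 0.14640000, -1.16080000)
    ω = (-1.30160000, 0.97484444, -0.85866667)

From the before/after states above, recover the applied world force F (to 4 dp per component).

F = (-3.1000, 2.9000, -3.8000)

Δv = v₁−v₀ = (-0.04960000, 0.04640000, -0.06080000)
m·(v₁−v₀)/dt = (-3.1000, 2.9000, -3.8000)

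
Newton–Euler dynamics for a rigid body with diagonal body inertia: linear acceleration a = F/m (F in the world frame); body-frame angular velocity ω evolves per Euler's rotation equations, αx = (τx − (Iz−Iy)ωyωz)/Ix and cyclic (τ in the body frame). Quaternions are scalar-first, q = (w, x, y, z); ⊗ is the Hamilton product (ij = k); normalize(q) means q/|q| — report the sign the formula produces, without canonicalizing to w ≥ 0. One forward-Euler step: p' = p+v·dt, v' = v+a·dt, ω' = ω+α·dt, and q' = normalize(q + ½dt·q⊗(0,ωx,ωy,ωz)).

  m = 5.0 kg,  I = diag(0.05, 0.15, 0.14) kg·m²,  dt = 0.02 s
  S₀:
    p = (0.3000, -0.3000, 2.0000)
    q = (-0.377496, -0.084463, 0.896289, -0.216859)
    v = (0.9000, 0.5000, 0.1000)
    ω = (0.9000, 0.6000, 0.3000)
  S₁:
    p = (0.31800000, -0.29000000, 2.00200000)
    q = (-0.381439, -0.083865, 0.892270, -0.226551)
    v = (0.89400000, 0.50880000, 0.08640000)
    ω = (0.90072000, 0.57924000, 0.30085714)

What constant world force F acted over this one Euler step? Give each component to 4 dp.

F = (-1.5000, 2.2000, -3.4000)

v₁ − v₀ = (-0.00600000, 0.00880000, -0.01360000)
F = m·Δv/dt = (-1.5000, 2.2000, -3.4000)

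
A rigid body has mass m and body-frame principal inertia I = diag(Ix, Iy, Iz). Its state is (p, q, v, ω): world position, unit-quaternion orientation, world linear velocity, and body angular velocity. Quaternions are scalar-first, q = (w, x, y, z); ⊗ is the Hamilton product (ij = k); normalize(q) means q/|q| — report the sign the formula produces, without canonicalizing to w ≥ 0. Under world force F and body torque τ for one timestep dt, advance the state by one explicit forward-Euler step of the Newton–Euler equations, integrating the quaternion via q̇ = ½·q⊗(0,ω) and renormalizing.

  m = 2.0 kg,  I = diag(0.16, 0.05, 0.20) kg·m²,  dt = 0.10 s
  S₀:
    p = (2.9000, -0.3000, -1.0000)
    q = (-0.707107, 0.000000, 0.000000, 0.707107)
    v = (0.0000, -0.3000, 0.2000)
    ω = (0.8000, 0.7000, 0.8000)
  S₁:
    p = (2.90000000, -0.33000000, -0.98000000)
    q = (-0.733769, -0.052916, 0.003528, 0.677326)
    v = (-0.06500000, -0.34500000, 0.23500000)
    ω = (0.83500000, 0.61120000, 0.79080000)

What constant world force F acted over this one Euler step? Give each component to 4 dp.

F = (-1.3000, -0.9000, 0.7000)

velocity change Δv = (-0.06500000, -0.04500000, 0.03500000)
applied force F = (-1.3000, -0.9000, 0.7000)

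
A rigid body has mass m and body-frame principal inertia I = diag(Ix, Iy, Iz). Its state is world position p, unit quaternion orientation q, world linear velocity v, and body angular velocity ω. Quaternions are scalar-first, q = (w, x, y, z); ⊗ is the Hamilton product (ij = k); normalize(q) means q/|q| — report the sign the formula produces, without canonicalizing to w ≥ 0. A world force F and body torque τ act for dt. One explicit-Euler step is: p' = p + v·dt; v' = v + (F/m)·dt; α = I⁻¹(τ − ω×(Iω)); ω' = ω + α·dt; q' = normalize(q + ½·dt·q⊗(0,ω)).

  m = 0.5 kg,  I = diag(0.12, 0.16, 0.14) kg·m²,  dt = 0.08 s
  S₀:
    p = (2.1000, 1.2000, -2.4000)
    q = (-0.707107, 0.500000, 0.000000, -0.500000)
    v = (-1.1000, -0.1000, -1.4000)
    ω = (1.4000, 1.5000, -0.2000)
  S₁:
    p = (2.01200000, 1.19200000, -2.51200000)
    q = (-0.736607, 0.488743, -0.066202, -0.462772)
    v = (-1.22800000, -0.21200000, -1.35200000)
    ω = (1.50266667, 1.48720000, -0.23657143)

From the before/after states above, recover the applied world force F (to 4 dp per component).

F = (-0.8000, -0.7000, 0.3000)

Δv = v₁−v₀ = (-0.12800000, -0.11200000, 0.04800000)
applied force F = (-0.8000, -0.7000, 0.3000)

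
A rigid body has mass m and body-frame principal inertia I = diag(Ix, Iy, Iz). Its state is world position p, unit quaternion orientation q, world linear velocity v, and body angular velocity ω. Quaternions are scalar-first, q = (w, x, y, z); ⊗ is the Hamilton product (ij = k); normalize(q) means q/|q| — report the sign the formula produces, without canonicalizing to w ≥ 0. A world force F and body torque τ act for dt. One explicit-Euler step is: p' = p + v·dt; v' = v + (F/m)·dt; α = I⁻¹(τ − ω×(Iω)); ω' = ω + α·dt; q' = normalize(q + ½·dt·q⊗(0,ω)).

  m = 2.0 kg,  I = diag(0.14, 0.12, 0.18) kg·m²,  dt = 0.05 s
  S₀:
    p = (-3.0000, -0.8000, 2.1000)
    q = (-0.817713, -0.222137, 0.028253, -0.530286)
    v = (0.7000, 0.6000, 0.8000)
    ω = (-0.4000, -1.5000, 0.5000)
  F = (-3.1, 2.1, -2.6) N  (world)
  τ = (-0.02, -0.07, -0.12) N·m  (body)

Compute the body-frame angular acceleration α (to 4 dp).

gyro term ω×Iω = (-0.0450, 0.0080, -0.0120)
α = I⁻¹(τ − ω×Iω) = (0.1786, -0.6500, -0.6000)

α = (0.1786, -0.6500, -0.6000)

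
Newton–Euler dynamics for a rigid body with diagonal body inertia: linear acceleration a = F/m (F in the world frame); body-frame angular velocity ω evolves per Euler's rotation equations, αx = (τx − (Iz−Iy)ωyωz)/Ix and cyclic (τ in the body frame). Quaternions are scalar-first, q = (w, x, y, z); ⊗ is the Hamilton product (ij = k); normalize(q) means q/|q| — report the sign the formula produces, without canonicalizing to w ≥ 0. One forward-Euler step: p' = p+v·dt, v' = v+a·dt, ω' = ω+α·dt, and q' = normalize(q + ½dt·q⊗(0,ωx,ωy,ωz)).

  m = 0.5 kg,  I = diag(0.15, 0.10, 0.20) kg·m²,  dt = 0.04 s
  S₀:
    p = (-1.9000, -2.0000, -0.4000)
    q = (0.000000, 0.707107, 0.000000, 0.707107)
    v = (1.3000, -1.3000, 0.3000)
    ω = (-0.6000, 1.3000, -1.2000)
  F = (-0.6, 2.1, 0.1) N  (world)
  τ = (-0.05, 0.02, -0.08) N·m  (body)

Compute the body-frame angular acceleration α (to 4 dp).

gyro term ω×Iω = (-0.1560, -0.0360, 0.0390)
α = I⁻¹(τ − ω×Iω) = (0.7067, 0.5600, -0.5950)

α = (0.7067, 0.5600, -0.5950)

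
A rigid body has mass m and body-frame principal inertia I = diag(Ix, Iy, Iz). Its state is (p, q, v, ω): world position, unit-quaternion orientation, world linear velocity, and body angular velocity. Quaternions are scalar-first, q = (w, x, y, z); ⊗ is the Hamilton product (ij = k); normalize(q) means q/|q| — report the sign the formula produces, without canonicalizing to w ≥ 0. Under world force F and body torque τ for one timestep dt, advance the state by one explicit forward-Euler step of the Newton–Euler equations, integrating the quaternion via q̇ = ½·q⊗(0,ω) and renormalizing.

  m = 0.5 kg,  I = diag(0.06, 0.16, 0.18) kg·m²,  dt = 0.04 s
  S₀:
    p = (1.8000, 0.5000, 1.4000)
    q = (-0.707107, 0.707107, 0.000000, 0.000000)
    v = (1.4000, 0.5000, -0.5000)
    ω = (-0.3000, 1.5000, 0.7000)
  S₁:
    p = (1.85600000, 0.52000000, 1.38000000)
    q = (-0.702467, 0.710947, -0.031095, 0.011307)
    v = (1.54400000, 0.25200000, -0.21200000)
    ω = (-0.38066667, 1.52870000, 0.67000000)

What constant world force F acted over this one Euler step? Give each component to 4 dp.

F = (1.8000, -3.1000, 3.6000)

Δv = v₁−v₀ = (0.14400000, -0.24800000, 0.28800000)
m·(v₁−v₀)/dt = (1.8000, -3.1000, 3.6000)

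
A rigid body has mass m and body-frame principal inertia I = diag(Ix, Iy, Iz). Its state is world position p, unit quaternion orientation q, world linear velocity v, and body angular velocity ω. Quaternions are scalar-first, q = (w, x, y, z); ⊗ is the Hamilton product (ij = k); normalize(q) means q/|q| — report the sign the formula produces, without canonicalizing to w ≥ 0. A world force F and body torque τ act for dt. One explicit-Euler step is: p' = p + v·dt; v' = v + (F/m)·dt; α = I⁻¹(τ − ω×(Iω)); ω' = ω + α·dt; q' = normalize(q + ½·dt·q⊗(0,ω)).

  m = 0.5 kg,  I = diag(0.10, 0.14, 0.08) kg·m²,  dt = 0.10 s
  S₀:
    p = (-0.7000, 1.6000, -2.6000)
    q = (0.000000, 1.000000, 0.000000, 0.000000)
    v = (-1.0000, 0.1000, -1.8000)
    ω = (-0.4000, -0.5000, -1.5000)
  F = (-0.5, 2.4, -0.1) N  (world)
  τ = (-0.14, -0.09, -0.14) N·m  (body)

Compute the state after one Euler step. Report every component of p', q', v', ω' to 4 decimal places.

a = F/m = (-1.0000, 4.8000, -0.2000)
p' = p + v·dt = (-0.8000, 1.6100, -2.7800)
v + (F/m)dt = (-1.1000, 0.5800, -1.8200)
gyro term ω×Iω = (-0.0450, 0.0120, 0.0080)
α = I⁻¹(τ − ω×Iω) = (-0.9500, -0.7286, -1.8500)
ω' = ω + α·dt = (-0.4950, -0.5729, -1.6850)
q⊗(0,ω) = (0.4000000, 0.0000000, 1.5000000, -0.5000000)
q + ½dt·q⊗(0,ω), renormalized = (0.0199, 0.9967, 0.0748, -0.0249)

p' = (-0.8000, 1.6100, -2.7800)
q' = (0.0199, 0.9967, 0.0748, -0.0249)
v' = (-1.1000, 0.5800, -1.8200)
ω' = (-0.4950, -0.5729, -1.6850)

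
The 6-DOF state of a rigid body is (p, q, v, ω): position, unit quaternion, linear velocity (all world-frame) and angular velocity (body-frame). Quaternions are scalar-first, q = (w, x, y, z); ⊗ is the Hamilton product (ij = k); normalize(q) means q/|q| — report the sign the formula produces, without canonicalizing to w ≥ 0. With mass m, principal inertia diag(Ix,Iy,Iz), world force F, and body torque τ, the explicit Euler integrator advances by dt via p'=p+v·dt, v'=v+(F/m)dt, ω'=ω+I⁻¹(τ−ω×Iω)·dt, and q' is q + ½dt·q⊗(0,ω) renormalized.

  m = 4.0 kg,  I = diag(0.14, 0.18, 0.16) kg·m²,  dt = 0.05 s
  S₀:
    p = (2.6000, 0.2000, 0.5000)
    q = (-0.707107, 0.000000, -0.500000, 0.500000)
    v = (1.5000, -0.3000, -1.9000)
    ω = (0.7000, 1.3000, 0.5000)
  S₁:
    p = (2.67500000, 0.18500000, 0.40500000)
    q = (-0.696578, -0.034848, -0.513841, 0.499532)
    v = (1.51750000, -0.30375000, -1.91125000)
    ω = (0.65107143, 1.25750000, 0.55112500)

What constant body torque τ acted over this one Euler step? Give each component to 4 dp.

τ = (-0.1500, -0.1600, 0.2000)

rate change Δω = (-0.04892857, -0.04250000, 0.05112500)
applied torque τ = (-0.1500, -0.1600, 0.2000)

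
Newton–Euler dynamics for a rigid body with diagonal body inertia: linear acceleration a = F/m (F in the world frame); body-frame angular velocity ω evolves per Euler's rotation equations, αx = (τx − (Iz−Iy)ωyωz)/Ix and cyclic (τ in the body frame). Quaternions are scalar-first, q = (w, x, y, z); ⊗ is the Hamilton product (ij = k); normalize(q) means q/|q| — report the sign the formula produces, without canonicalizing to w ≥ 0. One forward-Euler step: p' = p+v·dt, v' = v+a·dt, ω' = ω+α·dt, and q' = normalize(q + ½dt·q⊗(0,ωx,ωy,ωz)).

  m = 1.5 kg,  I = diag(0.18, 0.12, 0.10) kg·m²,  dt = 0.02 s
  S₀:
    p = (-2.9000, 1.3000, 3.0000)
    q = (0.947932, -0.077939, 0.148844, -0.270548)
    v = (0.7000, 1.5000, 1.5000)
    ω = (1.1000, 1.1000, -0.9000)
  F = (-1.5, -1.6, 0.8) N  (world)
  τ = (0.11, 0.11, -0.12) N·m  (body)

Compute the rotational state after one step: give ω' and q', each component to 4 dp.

α = I⁻¹(τ − ω×Iω) = (0.5011, 1.5767, -0.4740)
ω' = ω + α·dt = (1.1100, 1.1315, -0.9095)
Hamilton product q⊗(0,ω) = (-0.3214887, 1.2063684, 0.6749773, -1.1026001)
q + ½dt·q⊗(0,ω), renormalized = (0.9446, -0.0659, 0.1556, -0.2815)

ω' = (1.1100, 1.1315, -0.9095)
q' = (0.9446, -0.0659, 0.1556, -0.2815)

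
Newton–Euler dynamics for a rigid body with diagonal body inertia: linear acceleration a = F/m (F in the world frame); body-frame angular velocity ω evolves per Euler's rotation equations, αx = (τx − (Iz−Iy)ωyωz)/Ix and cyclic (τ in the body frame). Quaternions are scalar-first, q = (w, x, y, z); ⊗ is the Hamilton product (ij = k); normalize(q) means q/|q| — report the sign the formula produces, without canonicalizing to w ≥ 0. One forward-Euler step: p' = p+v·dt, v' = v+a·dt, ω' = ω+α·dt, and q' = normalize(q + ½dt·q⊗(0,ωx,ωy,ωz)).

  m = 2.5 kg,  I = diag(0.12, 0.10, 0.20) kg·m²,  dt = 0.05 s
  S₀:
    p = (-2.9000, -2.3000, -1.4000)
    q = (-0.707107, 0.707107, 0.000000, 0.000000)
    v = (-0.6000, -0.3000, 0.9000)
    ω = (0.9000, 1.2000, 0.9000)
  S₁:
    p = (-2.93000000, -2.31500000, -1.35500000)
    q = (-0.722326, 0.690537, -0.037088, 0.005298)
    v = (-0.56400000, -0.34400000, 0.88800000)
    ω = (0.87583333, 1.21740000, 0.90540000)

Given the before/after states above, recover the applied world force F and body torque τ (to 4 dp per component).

F = (1.8000, -2.2000, -0.6000)
τ = (0.0500, -0.0300, 0.0000)

v₁ − v₀ = (0.03600000, -0.04400000, -0.01200000)
m·(v₁−v₀)/dt = (1.8000, -2.2000, -0.6000)
ω₁ − ω₀ = (-0.02416667, 0.01740000, 0.00540000)
I·α + gyro = (0.0500, -0.0300, 0.0000)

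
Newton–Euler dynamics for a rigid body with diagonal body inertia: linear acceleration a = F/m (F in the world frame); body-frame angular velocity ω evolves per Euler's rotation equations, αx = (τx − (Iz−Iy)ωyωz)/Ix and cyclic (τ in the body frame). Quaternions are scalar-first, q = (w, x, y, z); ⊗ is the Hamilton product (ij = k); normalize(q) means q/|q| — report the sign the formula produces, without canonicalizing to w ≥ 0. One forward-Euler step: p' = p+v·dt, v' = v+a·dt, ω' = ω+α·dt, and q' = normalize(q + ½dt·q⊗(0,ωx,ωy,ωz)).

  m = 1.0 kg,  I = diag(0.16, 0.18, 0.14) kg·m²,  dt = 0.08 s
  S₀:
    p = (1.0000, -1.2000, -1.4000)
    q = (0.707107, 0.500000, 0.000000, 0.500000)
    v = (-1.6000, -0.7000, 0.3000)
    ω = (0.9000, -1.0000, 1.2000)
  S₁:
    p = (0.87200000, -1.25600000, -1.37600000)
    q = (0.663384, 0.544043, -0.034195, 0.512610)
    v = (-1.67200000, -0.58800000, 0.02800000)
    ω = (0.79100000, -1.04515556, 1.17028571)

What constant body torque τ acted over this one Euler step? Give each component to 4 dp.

Δω = ω₁−ω₀ = (-0.10900000, -0.04515556, -0.02971429)
precession coupling = (0.0480, 0.0216, -0.0180)
I·α + gyro = (-0.1700, -0.0800, -0.0700)

τ = (-0.1700, -0.0800, -0.0700)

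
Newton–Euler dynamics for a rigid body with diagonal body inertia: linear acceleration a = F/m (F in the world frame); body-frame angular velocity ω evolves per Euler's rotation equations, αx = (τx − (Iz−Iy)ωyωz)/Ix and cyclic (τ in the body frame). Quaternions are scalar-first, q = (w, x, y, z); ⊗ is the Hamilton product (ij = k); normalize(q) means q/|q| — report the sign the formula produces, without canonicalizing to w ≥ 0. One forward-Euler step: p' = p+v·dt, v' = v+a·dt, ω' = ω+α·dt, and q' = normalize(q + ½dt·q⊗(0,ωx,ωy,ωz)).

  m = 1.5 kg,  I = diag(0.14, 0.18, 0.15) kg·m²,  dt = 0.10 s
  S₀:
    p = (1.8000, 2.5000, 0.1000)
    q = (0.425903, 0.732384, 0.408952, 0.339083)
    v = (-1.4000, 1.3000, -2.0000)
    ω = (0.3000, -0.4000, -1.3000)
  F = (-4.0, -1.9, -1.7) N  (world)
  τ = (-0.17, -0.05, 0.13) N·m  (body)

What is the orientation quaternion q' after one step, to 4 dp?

q⊗(0,ω) = (0.3846735, -0.2682335, 0.8834629, -0.9693131)
q + ½dt·q⊗(0,ω), renormalized = (0.4441, 0.7172, 0.4520, 0.2899)

q' = (0.4441, 0.7172, 0.4520, 0.2899)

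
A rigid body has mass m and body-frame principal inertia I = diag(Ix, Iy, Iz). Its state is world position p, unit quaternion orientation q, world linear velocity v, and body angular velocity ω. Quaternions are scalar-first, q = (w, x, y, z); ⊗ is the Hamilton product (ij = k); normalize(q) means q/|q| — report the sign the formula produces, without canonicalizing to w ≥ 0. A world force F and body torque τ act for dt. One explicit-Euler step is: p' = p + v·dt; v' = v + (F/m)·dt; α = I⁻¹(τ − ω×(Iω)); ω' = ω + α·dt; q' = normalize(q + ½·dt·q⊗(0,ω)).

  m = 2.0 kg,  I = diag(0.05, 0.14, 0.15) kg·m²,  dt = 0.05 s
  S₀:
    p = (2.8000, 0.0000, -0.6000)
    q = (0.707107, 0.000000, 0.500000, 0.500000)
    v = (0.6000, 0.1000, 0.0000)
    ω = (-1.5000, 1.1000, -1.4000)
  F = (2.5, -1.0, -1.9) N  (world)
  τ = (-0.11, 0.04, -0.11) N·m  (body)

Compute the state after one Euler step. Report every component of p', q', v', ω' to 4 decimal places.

p' = (2.8300, 0.0050, -0.6000)
q' = (0.7097, -0.0577, 0.4998, 0.4932)
v' = (0.6625, 0.0750, -0.0475)
ω' = (-1.5946, 1.1893, -1.3872)

α = I⁻¹(τ − ω×Iω) = (-1.8920, 1.7857, 0.2567)
ω + α·dt = (-1.5946, 1.1893, -1.3872)
Hamilton product q⊗(0,ω) = (0.1500000, -2.3106605, 0.0278177, -0.2399498)
updated quaternion q' = (0.7097, -0.0577, 0.4998, 0.4932)
linear accel F/m = (1.2500, -0.5000, -0.9500)
new position p' = (2.8300, 0.0050, -0.6000)
new velocity v' = (0.6625, 0.0750, -0.0475)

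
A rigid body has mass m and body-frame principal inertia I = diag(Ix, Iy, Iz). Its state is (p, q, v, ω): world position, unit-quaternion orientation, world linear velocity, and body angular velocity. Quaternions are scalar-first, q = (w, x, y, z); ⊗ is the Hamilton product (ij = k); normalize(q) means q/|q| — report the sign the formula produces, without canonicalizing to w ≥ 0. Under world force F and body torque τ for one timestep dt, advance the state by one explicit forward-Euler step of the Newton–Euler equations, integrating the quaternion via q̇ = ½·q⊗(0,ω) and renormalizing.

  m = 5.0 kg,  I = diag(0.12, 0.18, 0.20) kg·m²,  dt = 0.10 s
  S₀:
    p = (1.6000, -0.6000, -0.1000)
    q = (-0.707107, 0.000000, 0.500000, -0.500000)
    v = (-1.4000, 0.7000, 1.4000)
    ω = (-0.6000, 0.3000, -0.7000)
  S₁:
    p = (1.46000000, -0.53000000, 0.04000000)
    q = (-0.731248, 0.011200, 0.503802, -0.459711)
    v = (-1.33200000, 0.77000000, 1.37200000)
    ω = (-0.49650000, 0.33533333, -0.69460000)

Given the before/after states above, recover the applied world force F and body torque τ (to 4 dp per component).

F = (3.4000, 3.5000, -1.4000)
τ = (0.1200, 0.0300, 0.0000)

velocity change Δv = (0.06800000, 0.07000000, -0.02800000)
F = m·Δv/dt = (3.4000, 3.5000, -1.4000)
ω₁ − ω₀ = (0.10350000, 0.03533333, 0.00540000)
ω₀×(Iω₀) = (-0.0042, -0.0336, -0.0108)
applied torque τ = (0.1200, 0.0300, 0.0000)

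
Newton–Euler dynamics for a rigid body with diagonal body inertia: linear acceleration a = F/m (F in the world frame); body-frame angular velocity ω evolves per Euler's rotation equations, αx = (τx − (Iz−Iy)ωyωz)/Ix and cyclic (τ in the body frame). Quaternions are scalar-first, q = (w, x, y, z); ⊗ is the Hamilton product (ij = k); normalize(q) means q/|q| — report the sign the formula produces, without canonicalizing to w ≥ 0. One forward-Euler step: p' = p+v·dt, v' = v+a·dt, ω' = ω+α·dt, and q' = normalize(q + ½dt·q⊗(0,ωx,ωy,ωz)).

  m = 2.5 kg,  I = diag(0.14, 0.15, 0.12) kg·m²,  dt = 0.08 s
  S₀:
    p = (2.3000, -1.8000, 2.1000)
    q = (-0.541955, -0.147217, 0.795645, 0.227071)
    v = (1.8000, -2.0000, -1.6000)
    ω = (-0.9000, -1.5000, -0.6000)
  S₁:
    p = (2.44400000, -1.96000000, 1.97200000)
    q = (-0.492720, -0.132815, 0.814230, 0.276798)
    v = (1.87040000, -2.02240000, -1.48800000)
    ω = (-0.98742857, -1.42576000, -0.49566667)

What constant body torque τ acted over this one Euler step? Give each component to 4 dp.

τ = (-0.1800, 0.1500, 0.1700)

ω₁ − ω₀ = (-0.08742857, 0.07424000, 0.10433333)
gyro term ω₀×Iω₀ = (-0.0270, 0.0108, 0.0135)
τ = I·(Δω/dt) + ω₀×(Iω₀) = (-0.1800, 0.1500, 0.1700)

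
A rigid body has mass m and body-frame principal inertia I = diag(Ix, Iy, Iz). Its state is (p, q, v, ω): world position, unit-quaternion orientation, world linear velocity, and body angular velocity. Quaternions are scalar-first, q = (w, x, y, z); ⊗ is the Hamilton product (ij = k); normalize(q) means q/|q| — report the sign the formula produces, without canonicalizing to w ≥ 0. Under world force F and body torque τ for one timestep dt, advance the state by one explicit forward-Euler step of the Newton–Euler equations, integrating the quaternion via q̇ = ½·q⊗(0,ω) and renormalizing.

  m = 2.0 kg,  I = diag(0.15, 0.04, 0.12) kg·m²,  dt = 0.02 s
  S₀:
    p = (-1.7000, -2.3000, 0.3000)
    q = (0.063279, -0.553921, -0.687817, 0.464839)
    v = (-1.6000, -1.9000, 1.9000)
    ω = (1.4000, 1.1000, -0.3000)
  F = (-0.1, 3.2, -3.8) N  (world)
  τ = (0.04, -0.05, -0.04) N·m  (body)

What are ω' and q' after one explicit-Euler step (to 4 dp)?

ω' = (1.4089, 1.0813, -0.2784)
q' = (0.0800, -0.5560, -0.6822, 0.4681)

precession coupling ω×(Iω) = (-0.0264, -0.0126, -0.1694)
α = I⁻¹(τ − ω×Iω) = (0.4427, -0.9350, 1.0783)
ω' = ω + α·dt = (1.4089, 1.0813, -0.2784)
Hamilton product q⊗(0,ω) = (1.6715398, -0.2163872, 0.5542052, 0.3346470)
q' = normalize(q + ½dt·q⊗(0,ω)) = (0.0800, -0.5560, -0.6822, 0.4681)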